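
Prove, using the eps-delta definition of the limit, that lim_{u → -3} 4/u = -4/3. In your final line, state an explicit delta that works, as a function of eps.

Let eps > 0 be given. We seek delta > 0 such that 0 < |u + 3| < delta implies |4/u + 4/3| < eps.
|4/u + 4/3| = 4·|-3 − u|/(3·|u|) = 4|u + 3|/(3|u|).
Restrict delta ≤ 3/2. Then |u + 3| < 3/2 gives |u| > 3/2, so 3|u| > 9/2.
Then |4/u + 4/3| < 4|u + 3|/(9/2), which is < eps when |u + 3| < (9/8)eps.
Take delta = min(3/2, (9/8)eps). Then 0 < |u + 3| < delta gives both |u + 3| < 3/2 and |u + 3| < (9/8)eps, so |4/u + 4/3| < eps.

delta = min(3/2, (9/8)eps)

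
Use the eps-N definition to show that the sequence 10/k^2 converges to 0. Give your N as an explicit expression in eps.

N = (10/eps)^{1/2}

Suppose eps > 0. For k ≥ 1, |10/k^2 − 0| = 10/k^2.
10/k^2 < eps ⇔ k^2 > 10/eps ⇔ k > (10/eps)^{1/2}.
Take N = (10/eps)^{1/2}. Then k > N implies 10/k^2 < eps.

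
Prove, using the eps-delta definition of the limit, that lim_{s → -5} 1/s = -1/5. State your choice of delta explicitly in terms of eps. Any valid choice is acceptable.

delta = min(5/2, (25/2)eps)

Fix eps > 0. We seek delta > 0 such that 0 < |s + 5| < delta implies |1/s + 1/5| < eps.
|1/s + 1/5| = |-5 − s|/(5·|s|) = |s + 5|/(5|s|).
Restrict delta ≤ 5/2. Then |s + 5| < 5/2 gives |s| > 5/2, so 5|s| > 25/2.
Then |1/s + 1/5| < |s + 5|/(25/2), which is < eps when |s + 5| < (25/2)eps.
Take delta = min(5/2, (25/2)eps). Then 0 < |s + 5| < delta gives both |s + 5| < 5/2 and |s + 5| < (25/2)eps, so |1/s + 1/5| < eps.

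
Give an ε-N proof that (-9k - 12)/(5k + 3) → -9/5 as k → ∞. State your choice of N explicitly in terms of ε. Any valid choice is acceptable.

N = (33/25)/ε

Fix ε > 0. For k ≥ 1, |(-9k - 12)/(5k + 3) + 9/5| = |-33|/(5(5k + 3)) = 33/(5(5k + 3)).
Since 5k + 3 ≥ 5k for k ≥ 1, this is ≤ 33/(5·5k) = (33/25)/k.
So |(-9k - 12)/(5k + 3) + 9/5| < ε whenever k > (33/25)/ε.
Take N = (33/25)/ε. If k > N then |(-9k - 12)/(5k + 3) + 9/5| ≤ (33/25)/k < ε.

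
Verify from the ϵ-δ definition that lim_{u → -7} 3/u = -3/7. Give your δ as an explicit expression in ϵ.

Suppose ϵ > 0. We seek δ > 0 such that 0 < |u + 7| < δ implies |3/u + 3/7| < ϵ.
|3/u + 3/7| = 3·|-7 − u|/(7·|u|) = 3|u + 7|/(7|u|).
Restrict δ ≤ 7/2. Then |u + 7| < 7/2 gives |u| > 7/2, so 7|u| > 49/2.
Then |3/u + 3/7| < 3|u + 7|/(49/2), which is < ϵ when |u + 7| < (49/6)ϵ.
Take δ = min(7/2, (49/6)ϵ). Then 0 < |u + 7| < δ gives both |u + 7| < 7/2 and |u + 7| < (49/6)ϵ, so |3/u + 3/7| < ϵ.

δ = min(7/2, (49/6)ϵ)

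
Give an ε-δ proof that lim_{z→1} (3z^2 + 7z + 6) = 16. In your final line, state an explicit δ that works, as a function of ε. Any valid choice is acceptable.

δ = min(2, ε/19)

Let ε > 0 be given. We want δ > 0 such that 0 < |z − 1| < δ implies |(3z^2 + 7z + 6) − 16| < ε.
(3z^2 + 7z + 6) − 16 = 3z^2 + 7z - 10 = (z − 1)(3z + 10).
So |(3z^2 + 7z + 6) − 16| = |z − 1|·|3z + 10|.
Require δ ≤ 2. Then |z − 1| < 2 gives |z| < 3, and by the triangle inequality |3z + 10| ≤ 3·3 + 10 = 19.
Hence |(3z^2 + 7z + 6) − 16| ≤ 19|z − 1| < ε provided |z − 1| < ε/19.
Choosing δ = min(2, ε/19) ensures both conditions, hence |(3z^2 + 7z + 6) − 16| < ε.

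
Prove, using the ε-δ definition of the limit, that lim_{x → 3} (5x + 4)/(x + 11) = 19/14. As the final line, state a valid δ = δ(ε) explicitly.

Let ε > 0. We want δ > 0 with 0 < |x − 3| < δ ⇒ |(5x + 4)/(x + 11) − (19/14)| < ε.
Combining over a common denominator, (5x + 4)/(x + 11) − (19/14) = [(5x + 4)·14 − 19·(x + 11)] / [14·(x + 11)] = 51(x − 3) / (14(x + 11)).
So |(5x + 4)/(x + 11) − (19/14)| = 51|x − 3| / (14·|x + 11|).
Require δ ≤ 7, so |x + 11| ≥ |14| − |x − 3| > 14 − 7 = 7.
Hence |(5x + 4)/(x + 11) − (19/14)| < 51|x − 3|/(14·7) = (51/98)|x − 3|, which is < ε once |x − 3| < (98/51)ε.
Take δ = min(7, (98/51)ε). Then 0 < |x − 3| < δ forces both bounds, so |(5x + 4)/(x + 11) − (19/14)| < ε.

δ = min(7, (98/51)ε)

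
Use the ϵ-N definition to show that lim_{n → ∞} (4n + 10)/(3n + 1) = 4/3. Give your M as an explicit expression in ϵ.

Let ϵ > 0 be given. For n ≥ 1, |(4n + 10)/(3n + 1) − (4/3)| = |26|/(3(3n + 1)) = 26/(3(3n + 1)).
Since 3n + 1 ≥ 3n for n ≥ 1, this is ≤ 26/(3·3n) = (26/9)/n.
So |(4n + 10)/(3n + 1) − (4/3)| < ϵ whenever n > (26/9)/ϵ.
Take M = (26/9)/ϵ. If n > M then |(4n + 10)/(3n + 1) − (4/3)| ≤ (26/9)/n < ϵ.

M = (26/9)/ϵ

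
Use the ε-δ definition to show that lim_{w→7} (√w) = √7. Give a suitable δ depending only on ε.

δ = min(7, √7·ε)

Let ε > 0 be given. We want δ > 0 such that 0 < |w − 7| < δ implies |√w − √7| < ε.
Rationalise: √w − √7 = (w − 7)/(√w + √7), so |√w − √7| = |w − 7|/(√w + √7).
Restrict δ ≤ 7 so that |w − 7| < 7 forces w > 0, and then √w + √7 > √7.
Hence |√w − √7| < |w − 7|/√7, which is < ε once |w − 7| < √7·ε.
Take δ = min(7, √7·ε). If 0 < |w − 7| < δ then w > 0 and |√w − √7| < |w − 7|/√7 < ε.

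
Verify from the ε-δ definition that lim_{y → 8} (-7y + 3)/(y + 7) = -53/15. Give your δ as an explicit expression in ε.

Fix ε > 0. We want δ > 0 with 0 < |y − 8| < δ ⇒ |(-7y + 3)/(y + 7) + 53/15| < ε.
Combining over a common denominator, (-7y + 3)/(y + 7) + 53/15 = [(-7y + 3)·15 − (-53)·(y + 7)] / [15·(y + 7)] = -52(y − 8) / (15(y + 7)).
So |(-7y + 3)/(y + 7) + 53/15| = 52|y − 8| / (15·|y + 7|).
Restrict δ ≤ 15/2. Then |y − 8| < 15/2 gives |y + 7| = |(y − 8) + 15| ≥ 15 − 15/2 = 15/2.
Hence |(-7y + 3)/(y + 7) + 53/15| < 52|y − 8|/(15·(15/2)) = (104/225)|y − 8|, which is < ε once |y − 8| < (225/104)ε.
Take δ = min(15/2, (225/104)ε). Then 0 < |y − 8| < δ forces both bounds, so |(-7y + 3)/(y + 7) + 53/15| < ε.

δ = min(15/2, (225/104)ε)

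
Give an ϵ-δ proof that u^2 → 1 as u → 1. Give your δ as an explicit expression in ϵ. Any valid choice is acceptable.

δ = min(2, ϵ/4)

Let ϵ > 0. We seek δ > 0 with 0 < |u − 1| < δ ⇒ |u^2 − 1| < ϵ.
Factor: u^2 − 1 = (u − 1)(u + 1), so |u^2 − 1| = |u − 1|·|u + 1|.
Restrict δ ≤ 2. Then |u − 1| < 2 gives |u| < 3, so by the triangle inequality |u + 1| ≤ 3 + 1 = 4.
Hence |u^2 − 1| ≤ 4|u − 1|, which is < ϵ once |u − 1| < ϵ/4.
Take δ = min(2, ϵ/4). If 0 < |u − 1| < δ then both bounds hold and |u^2 − 1| ≤ 4|u − 1| < 4·(ϵ/4) = ϵ.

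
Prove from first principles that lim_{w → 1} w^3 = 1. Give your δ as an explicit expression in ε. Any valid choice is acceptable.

δ = min(1, ε/7)

Let ε > 0. We seek δ > 0 with 0 < |w − 1| < δ ⇒ |w^3 − 1| < ε.
Factor: w^3 − 1 = (w − 1)(w^2 + w + 1), so |w^3 − 1| = |w − 1|·|w^2 + w + 1|.
Restrict δ ≤ 1. Then |w − 1| < 1 gives |w| < 2, so by the triangle inequality |w^2 + w + 1| ≤ 2^2 + 2 + 1 = 7.
Hence |w^3 − 1| ≤ 7|w − 1|, which is < ε once |w − 1| < ε/7.
Take δ = min(1, ε/7). If 0 < |w − 1| < δ then both bounds hold and |w^3 − 1| ≤ 7|w − 1| < 7·(ε/7) = ε.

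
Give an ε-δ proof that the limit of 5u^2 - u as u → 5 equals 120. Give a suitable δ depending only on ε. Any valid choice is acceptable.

δ = min(2, ε/59)

Suppose ε > 0. We want δ > 0 such that 0 < |u − 5| < δ implies |(5u^2 - u) − 120| < ε.
(5u^2 - u) − 120 = 5u^2 - u - 120 = (u − 5)(5u + 24).
So |(5u^2 - u) − 120| = |u − 5|·|5u + 24|.
Require δ ≤ 2. Then |u − 5| < 2 gives |u| < 7, and by the triangle inequality |5u + 24| ≤ 5·7 + 24 = 59.
Hence |(5u^2 - u) − 120| ≤ 59|u − 5| < ε provided |u − 5| < ε/59.
Choosing δ = min(2, ε/59) ensures both conditions, hence |(5u^2 - u) − 120| < ε.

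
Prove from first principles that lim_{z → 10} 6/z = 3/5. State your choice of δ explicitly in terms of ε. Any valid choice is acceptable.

Suppose ε > 0. We seek δ > 0 such that 0 < |z − 10| < δ implies |6/z − (3/5)| < ε.
|6/z − (3/5)| = 6·|10 − z|/(10·|z|) = 6|z − 10|/(10|z|).
Require δ ≤ 5 so that |z| > 10 − 5 = 5, hence 10|z| > 50.
Then |6/z − (3/5)| < 6|z − 10|/50, which is < ε when |z − 10| < (25/3)ε.
Take δ = min(5, (25/3)ε). Then 0 < |z − 10| < δ gives both |z − 10| < 5 and |z − 10| < (25/3)ε, so |6/z − (3/5)| < ε.

δ = min(5, (25/3)ε)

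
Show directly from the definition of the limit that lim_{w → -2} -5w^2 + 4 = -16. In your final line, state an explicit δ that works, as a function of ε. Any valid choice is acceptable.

Let ε > 0 be given. We want δ > 0 such that 0 < |w + 2| < δ implies |(-5w^2 + 4) + 16| < ε.
(-5w^2 + 4) + 16 = -5w^2 + 20 = (w + 2)(-5w + 10).
So |(-5w^2 + 4) + 16| = |w + 2|·|-5w + 10|.
Require δ ≤ 2. Then |w + 2| < 2 gives |w| < 4, and by the triangle inequality |-5w + 10| ≤ 5·4 + 10 = 30.
Hence |(-5w^2 + 4) + 16| ≤ 30|w + 2| < ε provided |w + 2| < ε/30.
Take δ = min(2, ε/30). Then 0 < |w + 2| < δ gives both |w + 2| < 2 and |w + 2| < ε/30, so |(-5w^2 + 4) + 16| < ε.

δ = min(2, ε/30)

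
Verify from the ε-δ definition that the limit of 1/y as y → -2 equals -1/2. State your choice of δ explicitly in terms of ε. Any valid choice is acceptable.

Suppose ε > 0. We seek δ > 0 such that 0 < |y + 2| < δ implies |1/y + 1/2| < ε.
|1/y + 1/2| = |-2 − y|/(2·|y|) = |y + 2|/(2|y|).
Restrict δ ≤ 1. Then |y + 2| < 1 gives |y| > 1, so 2|y| > 2.
Then |1/y + 1/2| < |y + 2|/2, which is < ε when |y + 2| < 2ε.
Take δ = min(1, 2ε). Then 0 < |y + 2| < δ gives both |y + 2| < 1 and |y + 2| < 2ε, so |1/y + 1/2| < ε.

δ = min(1, 2ε)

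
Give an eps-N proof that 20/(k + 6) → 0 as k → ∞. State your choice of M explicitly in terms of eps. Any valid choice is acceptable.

Let eps > 0. For k ≥ 1, |20/(k + 6) − 0| = 20/(k + 6) ≤ 20/k.
We need 20/k < eps, i.e. k > 20/eps.
Take M = 20/eps. If k > M then |20/(k + 6)| ≤ 20/k < eps.

M = 20/eps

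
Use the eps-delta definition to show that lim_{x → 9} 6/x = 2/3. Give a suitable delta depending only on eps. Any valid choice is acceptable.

delta = min(9/2, (27/4)eps)

Let eps > 0. We seek delta > 0 such that 0 < |x − 9| < delta implies |6/x − (2/3)| < eps.
|6/x − (2/3)| = 6·|9 − x|/(9·|x|) = 6|x − 9|/(9|x|).
Require delta ≤ 9/2 so that |x| > 9 − 9/2 = 9/2, hence 9|x| > 81/2.
Then |6/x − (2/3)| < 6|x − 9|/(81/2), which is < eps when |x − 9| < (27/4)eps.
Take delta = min(9/2, (27/4)eps). Then 0 < |x − 9| < delta gives both |x − 9| < 9/2 and |x − 9| < (27/4)eps, so |6/x − (2/3)| < eps.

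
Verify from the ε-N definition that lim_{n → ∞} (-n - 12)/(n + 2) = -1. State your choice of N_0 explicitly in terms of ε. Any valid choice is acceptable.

N_0 = 10/ε

Let ε > 0. For n ≥ 1, |(-n - 12)/(n + 2) + 1| = |-10|/((n + 2)) = 10/((n + 2)).
Since n + 2 ≥ n for n ≥ 1, this is ≤ 10/(n) = 10/n.
So |(-n - 12)/(n + 2) + 1| < ε whenever n > 10/ε.
Take N_0 = 10/ε. If n > N_0 then |(-n - 12)/(n + 2) + 1| ≤ 10/n < ε.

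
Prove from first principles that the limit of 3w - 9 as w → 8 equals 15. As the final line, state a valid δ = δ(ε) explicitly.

δ = ε/3

Let ε > 0 be given. We need δ > 0 so that 0 < |w − 8| < δ implies |(3w - 9) − 15| < ε.
Since (3w - 9) − 15 = 3(w − 8), we have |(3w - 9) − 15| = 3|w − 8|.
So 3|w − 8| < ε exactly when |w − 8| < ε/3.
Choosing δ = ε/3 gives |(3w - 9) − 15| = 3|w − 8| < ε whenever |w − 8| < δ.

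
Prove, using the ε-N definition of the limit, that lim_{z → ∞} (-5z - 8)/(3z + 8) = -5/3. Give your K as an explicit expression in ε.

Suppose ε > 0. We seek K > 0 such that z > K implies |(-5z - 8)/(3z + 8) + 5/3| < ε.
(-5z - 8)/(3z + 8) + 5/3 = (3(-5z - 8) − (-5)(3z + 8)) / (3(3z + 8)) = 16/(3(3z + 8)).
For z > 0 we have 3z + 8 > 3z, so |(-5z - 8)/(3z + 8) + 5/3| = 16/(3(3z + 8)) < 16/(3·3z) = (16/9)/z.
Thus |(-5z - 8)/(3z + 8) + 5/3| < ε whenever z > (16/9)/ε.
Take K = (16/9)/ε. If z > K then |(-5z - 8)/(3z + 8) + 5/3| < (16/9)/z < ε.

K = (16/9)/ε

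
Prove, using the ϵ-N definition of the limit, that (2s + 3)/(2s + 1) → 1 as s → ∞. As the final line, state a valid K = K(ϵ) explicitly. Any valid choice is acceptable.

K = 1/ϵ

Let ϵ > 0. We seek K > 0 such that s > K implies |(2s + 3)/(2s + 1) − 1| < ϵ.
(2s + 3)/(2s + 1) − 1 = (2(2s + 3) − 2(2s + 1)) / (2(2s + 1)) = 4/(2(2s + 1)).
For s > 0 we have 2s + 1 > 2s, so |(2s + 3)/(2s + 1) − 1| = 4/(2(2s + 1)) < 4/(2·2s) = 1/s.
Thus |(2s + 3)/(2s + 1) − 1| < ϵ whenever s > 1/ϵ.
Take K = 1/ϵ. If s > K then |(2s + 3)/(2s + 1) − 1| < 1/s < ϵ.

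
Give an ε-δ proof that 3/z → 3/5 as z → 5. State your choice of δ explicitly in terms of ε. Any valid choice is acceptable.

δ = min(5/2, (25/6)ε)

Fix ε > 0. We seek δ > 0 such that 0 < |z − 5| < δ implies |3/z − (3/5)| < ε.
|3/z − (3/5)| = 3·|5 − z|/(5·|z|) = 3|z − 5|/(5|z|).
Require δ ≤ 5/2 so that |z| > 5 − 5/2 = 5/2, hence 5|z| > 25/2.
Then |3/z − (3/5)| < 3|z − 5|/(25/2), which is < ε when |z − 5| < (25/6)ε.
Take δ = min(5/2, (25/6)ε). Then 0 < |z − 5| < δ gives both |z − 5| < 5/2 and |z − 5| < (25/6)ε, so |3/z − (3/5)| < ε.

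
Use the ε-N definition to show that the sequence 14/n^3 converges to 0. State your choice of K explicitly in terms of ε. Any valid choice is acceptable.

Fix ε > 0. For n ≥ 1, |14/n^3 − 0| = 14/n^3.
14/n^3 < ε ⇔ n^3 > 14/ε ⇔ n > (14/ε)^{1/3}.
Take K = (14/ε)^{1/3}. Then n > K implies 14/n^3 < ε.

K = (14/ε)^{1/3}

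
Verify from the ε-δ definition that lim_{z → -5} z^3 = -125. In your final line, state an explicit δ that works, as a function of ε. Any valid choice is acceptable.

δ = min(2, ε/109)

Let ε > 0 be given. We seek δ > 0 with 0 < |z + 5| < δ ⇒ |z^3 + 125| < ε.
Factor: z^3 + 125 = (z + 5)(z^2 - 5z + 25), so |z^3 + 125| = |z + 5|·|z^2 - 5z + 25|.
Impose δ ≤ 2 so that |z| < 7; then |z^2 - 5z + 25| ≤ 109.
Hence |z^3 + 125| ≤ 109|z + 5|, which is < ε once |z + 5| < ε/109.
Take δ = min(2, ε/109). If 0 < |z + 5| < δ then both bounds hold and |z^3 + 125| ≤ 109|z + 5| < 109·(ε/109) = ε.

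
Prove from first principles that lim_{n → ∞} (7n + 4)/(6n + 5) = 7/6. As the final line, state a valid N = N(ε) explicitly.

Fix ε > 0. For n ≥ 1, |(7n + 4)/(6n + 5) − (7/6)| = |-11|/(6(6n + 5)) = 11/(6(6n + 5)).
Since 6n + 5 ≥ 6n for n ≥ 1, this is ≤ 11/(6·6n) = (11/36)/n.
So |(7n + 4)/(6n + 5) − (7/6)| < ε whenever n > (11/36)/ε.
Take N = (11/36)/ε. If n > N then |(7n + 4)/(6n + 5) − (7/6)| ≤ (11/36)/n < ε.

N = (11/36)/ε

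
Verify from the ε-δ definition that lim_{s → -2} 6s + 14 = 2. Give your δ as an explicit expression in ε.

δ = ε/6

Let ε > 0. We need δ > 0 so that 0 < |s + 2| < δ implies |(6s + 14) − 2| < ε.
|(6s + 14) − 2| = |6s + 12| = 6|s + 2|.
So 6|s + 2| < ε exactly when |s + 2| < ε/6.
Choosing δ = ε/6 gives |(6s + 14) − 2| = 6|s + 2| < ε whenever |s + 2| < δ.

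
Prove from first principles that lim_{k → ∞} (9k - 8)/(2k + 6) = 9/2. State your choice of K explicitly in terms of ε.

K = (35/2)/ε

Fix ε > 0. For k ≥ 1, |(9k - 8)/(2k + 6) − (9/2)| = |-70|/(2(2k + 6)) = 70/(2(2k + 6)).
Since 2k + 6 ≥ 2k for k ≥ 1, this is ≤ 70/(2·2k) = (35/2)/k.
So |(9k - 8)/(2k + 6) − (9/2)| < ε whenever k > (35/2)/ε.
Take K = (35/2)/ε. If k > K then |(9k - 8)/(2k + 6) − (9/2)| ≤ (35/2)/k < ε.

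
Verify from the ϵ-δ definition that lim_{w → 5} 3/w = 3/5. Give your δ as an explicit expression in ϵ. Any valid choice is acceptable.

Let ϵ > 0. We seek δ > 0 such that 0 < |w − 5| < δ implies |3/w − (3/5)| < ϵ.
|3/w − (3/5)| = 3·|5 − w|/(5·|w|) = 3|w − 5|/(5|w|).
Restrict δ ≤ 5/2. Then |w − 5| < 5/2 gives |w| > 5/2, so 5|w| > 25/2.
Then |3/w − (3/5)| < 3|w − 5|/(25/2), which is < ϵ when |w − 5| < (25/6)ϵ.
Take δ = min(5/2, (25/6)ϵ). Then 0 < |w − 5| < δ gives both |w − 5| < 5/2 and |w − 5| < (25/6)ϵ, so |3/w − (3/5)| < ϵ.

δ = min(5/2, (25/6)ϵ)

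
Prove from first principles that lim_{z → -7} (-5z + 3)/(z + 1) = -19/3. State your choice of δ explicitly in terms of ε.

δ = min(3, (9/4)ε)

Suppose ε > 0. We want δ > 0 with 0 < |z + 7| < δ ⇒ |(-5z + 3)/(z + 1) + 19/3| < ε.
Combining over a common denominator, (-5z + 3)/(z + 1) + 19/3 = [(-5z + 3)·(-6) − 38·(z + 1)] / [(-6)·(z + 1)] = -8(z + 7) / ((-6)(z + 1)).
So |(-5z + 3)/(z + 1) + 19/3| = 8|z + 7| / (6·|z + 1|).
Require δ ≤ 3, so |z + 1| ≥ |-6| − |z + 7| > 6 − 3 = 3.
Hence |(-5z + 3)/(z + 1) + 19/3| < 8|z + 7|/(6·3) = (4/9)|z + 7|, which is < ε once |z + 7| < (9/4)ε.
Take δ = min(3, (9/4)ε). Then 0 < |z + 7| < δ forces both bounds, so |(-5z + 3)/(z + 1) + 19/3| < ε.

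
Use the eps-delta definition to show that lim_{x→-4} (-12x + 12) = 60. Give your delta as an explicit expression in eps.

delta = eps/12

Let eps > 0 be given. We need delta > 0 so that 0 < |x + 4| < delta implies |(-12x + 12) − 60| < eps.
|(-12x + 12) − 60| = |-12x - 48| = 12|x + 4|.
So 12|x + 4| < eps exactly when |x + 4| < eps/12.
Take delta = eps/12. If 0 < |x + 4| < delta then |(-12x + 12) − 60| = 12|x + 4| < 12·(eps/12) = eps.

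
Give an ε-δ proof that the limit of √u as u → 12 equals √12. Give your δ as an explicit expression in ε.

Let ε > 0 be given. We want δ > 0 such that 0 < |u − 12| < δ implies |√u − √12| < ε.
Rationalise: √u − √12 = (u − 12)/(√u + √12), so |√u − √12| = |u − 12|/(√u + √12).
Restrict δ ≤ 12 so that |u − 12| < 12 forces u > 0, and then √u + √12 > √12.
Hence |√u − √12| < |u − 12|/√12, which is < ε once |u − 12| < √12·ε.
Take δ = min(12, √12·ε). If 0 < |u − 12| < δ then u > 0 and |√u − √12| < |u − 12|/√12 < ε.

δ = min(12, √12·ε)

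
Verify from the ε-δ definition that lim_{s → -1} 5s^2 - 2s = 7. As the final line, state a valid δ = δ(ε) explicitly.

δ = min(2, ε/22)

Fix ε > 0. We want δ > 0 such that 0 < |s + 1| < δ implies |(5s^2 - 2s) − 7| < ε.
(5s^2 - 2s) − 7 = 5s^2 - 2s - 7 = (s + 1)(5s - 7).
So |(5s^2 - 2s) − 7| = |s + 1|·|5s - 7|.
Require δ ≤ 2. Then |s + 1| < 2 gives |s| < 3, and by the triangle inequality |5s - 7| ≤ 5·3 + 7 = 22.
Hence |(5s^2 - 2s) − 7| ≤ 22|s + 1| < ε provided |s + 1| < ε/22.
Take δ = min(2, ε/22). Then 0 < |s + 1| < δ gives both |s + 1| < 2 and |s + 1| < ε/22, so |(5s^2 - 2s) − 7| < ε.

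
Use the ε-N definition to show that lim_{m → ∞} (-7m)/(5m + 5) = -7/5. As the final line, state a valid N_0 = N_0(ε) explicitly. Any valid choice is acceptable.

N_0 = (7/5)/ε

Let ε > 0 be given. For m ≥ 1, |(-7m)/(5m + 5) + 7/5| = |35|/(5(5m + 5)) = 35/(5(5m + 5)).
Since 5m + 5 ≥ 5m for m ≥ 1, this is ≤ 35/(5·5m) = (7/5)/m.
So |(-7m)/(5m + 5) + 7/5| < ε whenever m > (7/5)/ε.
Take N_0 = (7/5)/ε. If m > N_0 then |(-7m)/(5m + 5) + 7/5| ≤ (7/5)/m < ε.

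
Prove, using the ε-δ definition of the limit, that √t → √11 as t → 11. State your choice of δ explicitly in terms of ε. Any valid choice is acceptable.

δ = min(11, √11·ε)

Suppose ε > 0. We want δ > 0 such that 0 < |t − 11| < δ implies |√t − √11| < ε.
Rationalise: √t − √11 = (t − 11)/(√t + √11), so |√t − √11| = |t − 11|/(√t + √11).
Restrict δ ≤ 11 so that |t − 11| < 11 forces t > 0, and then √t + √11 > √11.
Hence |√t − √11| < |t − 11|/√11, which is < ε once |t − 11| < √11·ε.
Take δ = min(11, √11·ε). If 0 < |t − 11| < δ then t > 0 and |√t − √11| < |t − 11|/√11 < ε.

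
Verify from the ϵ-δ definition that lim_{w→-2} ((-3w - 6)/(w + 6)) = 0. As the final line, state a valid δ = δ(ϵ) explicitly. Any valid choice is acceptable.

δ = min(2, (2/3)ϵ)

Fix ϵ > 0. We want δ > 0 with 0 < |w + 2| < δ ⇒ |(-3w - 6)/(w + 6) − 0| < ϵ.
Combining over a common denominator, (-3w - 6)/(w + 6) − 0 = [(-3w - 6)·4 − 0·(w + 6)] / [4·(w + 6)] = -12(w + 2) / (4(w + 6)).
So |(-3w - 6)/(w + 6) − 0| = 12|w + 2| / (4·|w + 6|).
Restrict δ ≤ 2. Then |w + 2| < 2 gives |w + 6| = |(w + 2) + 4| ≥ 4 − 2 = 2.
Hence |(-3w - 6)/(w + 6) − 0| < 12|w + 2|/(4·2) = (3/2)|w + 2|, which is < ϵ once |w + 2| < (2/3)ϵ.
Take δ = min(2, (2/3)ϵ). Then 0 < |w + 2| < δ forces both bounds, so |(-3w - 6)/(w + 6) − 0| < ϵ.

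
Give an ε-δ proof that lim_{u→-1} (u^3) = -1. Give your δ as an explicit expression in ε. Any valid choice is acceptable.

Fix ε > 0. We seek δ > 0 with 0 < |u + 1| < δ ⇒ |u^3 + 1| < ε.
Factor: u^3 + 1 = (u + 1)(u^2 - u + 1), so |u^3 + 1| = |u + 1|·|u^2 - u + 1|.
Restrict δ ≤ 2. Then |u + 1| < 2 gives |u| < 3, so by the triangle inequality |u^2 - u + 1| ≤ 3^2 + 3 + 1 = 13.
Hence |u^3 + 1| ≤ 13|u + 1|, which is < ε once |u + 1| < ε/13.
Take δ = min(2, ε/13). If 0 < |u + 1| < δ then both bounds hold and |u^3 + 1| ≤ 13|u + 1| < 13·(ε/13) = ε.

δ = min(2, ε/13)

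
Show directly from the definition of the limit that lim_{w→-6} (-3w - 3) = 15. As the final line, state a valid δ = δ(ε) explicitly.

δ = ε/3

Suppose ε > 0. We need δ > 0 so that 0 < |w + 6| < δ implies |(-3w - 3) − 15| < ε.
Since (-3w - 3) − 15 = -3(w + 6), we have |(-3w - 3) − 15| = 3|w + 6|.
So 3|w + 6| < ε exactly when |w + 6| < ε/3.
Take δ = ε/3. If 0 < |w + 6| < δ then |(-3w - 3) − 15| = 3|w + 6| < 3·(ε/3) = ε.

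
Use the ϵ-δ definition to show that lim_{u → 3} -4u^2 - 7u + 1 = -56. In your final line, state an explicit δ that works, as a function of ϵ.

δ = min(1, ϵ/35)

Let ϵ > 0 be given. We want δ > 0 such that 0 < |u − 3| < δ implies |(-4u^2 - 7u + 1) + 56| < ϵ.
(-4u^2 - 7u + 1) + 56 = -4u^2 - 7u + 57 = (u − 3)(-4u - 19).
So |(-4u^2 - 7u + 1) + 56| = |u − 3|·|-4u - 19|.
Assume first that |u − 3| < 1, so |u| < 4. Then |-4u - 19| ≤ 4·4 + 19 = 35.
Hence |(-4u^2 - 7u + 1) + 56| ≤ 35|u − 3| < ϵ provided |u − 3| < ϵ/35.
Choosing δ = min(1, ϵ/35) ensures both conditions, hence |(-4u^2 - 7u + 1) + 56| < ϵ.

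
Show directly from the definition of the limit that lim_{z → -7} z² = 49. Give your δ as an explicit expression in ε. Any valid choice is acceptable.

Fix ε > 0. We seek δ > 0 with 0 < |z + 7| < δ ⇒ |z² − 49| < ε.
Factor: z² − 49 = (z + 7)(z - 7), so |z² − 49| = |z + 7|·|z - 7|.
Restrict δ ≤ 1. Then |z + 7| < 1 gives |z| < 8, so by the triangle inequality |z - 7| ≤ 8 + 7 = 15.
Hence |z² − 49| ≤ 15|z + 7|, which is < ε once |z + 7| < ε/15.
Take δ = min(1, ε/15). If 0 < |z + 7| < δ then both bounds hold and |z² − 49| ≤ 15|z + 7| < 15·(ε/15) = ε.

δ = min(1, ε/15)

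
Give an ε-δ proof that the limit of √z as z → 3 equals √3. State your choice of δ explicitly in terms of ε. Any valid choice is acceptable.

δ = min(3, √3·ε)

Suppose ε > 0. We want δ > 0 such that 0 < |z − 3| < δ implies |√z − √3| < ε.
Rationalise: √z − √3 = (z − 3)/(√z + √3), so |√z − √3| = |z − 3|/(√z + √3).
Restrict δ ≤ 3 so that |z − 3| < 3 forces z > 0, and then √z + √3 > √3.
Hence |√z − √3| < |z − 3|/√3, which is < ε once |z − 3| < √3·ε.
Take δ = min(3, √3·ε). If 0 < |z − 3| < δ then z > 0 and |√z − √3| < |z − 3|/√3 < ε.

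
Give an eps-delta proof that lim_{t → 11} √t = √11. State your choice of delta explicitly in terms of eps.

Let eps > 0 be given. We want delta > 0 such that 0 < |t − 11| < delta implies |√t − √11| < eps.
Multiplying by the conjugate, |√t − √11| = |t − 11|/(√t + √11).
Restrict delta ≤ 11 so that |t − 11| < 11 forces t > 0, and then √t + √11 > √11.
Hence |√t − √11| < |t − 11|/√11, which is < eps once |t − 11| < √11·eps.
Take delta = min(11, √11·eps). If 0 < |t − 11| < delta then t > 0 and |√t − √11| < |t − 11|/√11 < eps.

delta = min(11, √11·eps)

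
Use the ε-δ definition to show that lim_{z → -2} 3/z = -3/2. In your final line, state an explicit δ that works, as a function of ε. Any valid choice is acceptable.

Let ε > 0 be given. We seek δ > 0 such that 0 < |z + 2| < δ implies |3/z + 3/2| < ε.
|3/z + 3/2| = 3·|-2 − z|/(2·|z|) = 3|z + 2|/(2|z|).
Require δ ≤ 1 so that |z| > 2 − 1 = 1, hence 2|z| > 2.
Then |3/z + 3/2| < 3|z + 2|/2, which is < ε when |z + 2| < (2/3)ε.
Take δ = min(1, (2/3)ε). Then 0 < |z + 2| < δ gives both |z + 2| < 1 and |z + 2| < (2/3)ε, so |3/z + 3/2| < ε.

δ = min(1, (2/3)ε)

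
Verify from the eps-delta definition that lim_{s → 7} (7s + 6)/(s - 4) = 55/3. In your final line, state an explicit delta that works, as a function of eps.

Suppose eps > 0. We want delta > 0 with 0 < |s − 7| < delta ⇒ |(7s + 6)/(s - 4) − (55/3)| < eps.
Combining over a common denominator, (7s + 6)/(s - 4) − (55/3) = [(7s + 6)·3 − 55·(s - 4)] / [3·(s - 4)] = -34(s − 7) / (3(s - 4)).
So |(7s + 6)/(s - 4) − (55/3)| = 34|s − 7| / (3·|s − 4|).
Restrict delta ≤ 3/2. Then |s − 7| < 3/2 gives |s − 4| = |(s − 7) + 3| ≥ 3 − 3/2 = 3/2.
Hence |(7s + 6)/(s - 4) − (55/3)| < 34|s − 7|/(3·(3/2)) = (68/9)|s − 7|, which is < eps once |s − 7| < (9/68)eps.
Take delta = min(3/2, (9/68)eps). Then 0 < |s − 7| < delta forces both bounds, so |(7s + 6)/(s - 4) − (55/3)| < eps.

delta = min(3/2, (9/68)eps)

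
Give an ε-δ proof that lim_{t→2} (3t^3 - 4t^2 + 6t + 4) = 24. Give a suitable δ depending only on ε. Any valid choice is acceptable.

Let ε > 0. We want δ > 0 such that 0 < |t − 2| < δ implies |(3t^3 - 4t^2 + 6t + 4) − 24| < ε.
(3t^3 - 4t^2 + 6t + 4) − 24 = 3t^3 - 4t^2 + 6t - 20 = (t − 2)(3t^2 + 2t + 10).
So |(3t^3 - 4t^2 + 6t + 4) − 24| = |t − 2|·|3t^2 + 2t + 10|.
Require δ ≤ 2. Then |t − 2| < 2 gives |t| < 4, and by the triangle inequality |3t^2 + 2t + 10| ≤ 3·4^2 + 2·4 + 10 = 66.
Hence |(3t^3 - 4t^2 + 6t + 4) − 24| ≤ 66|t − 2| < ε provided |t − 2| < ε/66.
Take δ = min(2, ε/66). Then 0 < |t − 2| < δ gives both |t − 2| < 2 and |t − 2| < ε/66, so |(3t^3 - 4t^2 + 6t + 4) − 24| < ε.

δ = min(2, ε/66)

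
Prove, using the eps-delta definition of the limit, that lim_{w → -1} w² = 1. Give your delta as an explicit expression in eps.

Fix eps > 0. We seek delta > 0 with 0 < |w + 1| < delta ⇒ |w² − 1| < eps.
Factor: w² − 1 = (w + 1)(w - 1), so |w² − 1| = |w + 1|·|w - 1|.
Impose delta ≤ 1 so that |w| < 2; then |w - 1| ≤ 3.
Hence |w² − 1| ≤ 3|w + 1|, which is < eps once |w + 1| < eps/3.
Take delta = min(1, eps/3). If 0 < |w + 1| < delta then both bounds hold and |w² − 1| ≤ 3|w + 1| < 3·(eps/3) = eps.

delta = min(1, eps/3)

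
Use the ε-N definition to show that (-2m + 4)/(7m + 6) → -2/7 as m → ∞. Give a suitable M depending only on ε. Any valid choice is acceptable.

Fix ε > 0. For m ≥ 1, |(-2m + 4)/(7m + 6) + 2/7| = |40|/(7(7m + 6)) = 40/(7(7m + 6)).
Since 7m + 6 ≥ 7m for m ≥ 1, this is ≤ 40/(7·7m) = (40/49)/m.
So |(-2m + 4)/(7m + 6) + 2/7| < ε whenever m > (40/49)/ε.
Take M = (40/49)/ε. If m > M then |(-2m + 4)/(7m + 6) + 2/7| ≤ (40/49)/m < ε.

M = (40/49)/ε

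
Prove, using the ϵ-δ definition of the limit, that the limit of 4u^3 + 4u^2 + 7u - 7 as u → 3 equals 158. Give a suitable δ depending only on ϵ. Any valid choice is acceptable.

δ = min(2, ϵ/235)

Let ϵ > 0 be given. We want δ > 0 such that 0 < |u − 3| < δ implies |(4u^3 + 4u^2 + 7u - 7) − 158| < ϵ.
(4u^3 + 4u^2 + 7u - 7) − 158 = 4u^3 + 4u^2 + 7u - 165 = (u − 3)(4u^2 + 16u + 55).
So |(4u^3 + 4u^2 + 7u - 7) − 158| = |u − 3|·|4u^2 + 16u + 55|.
Assume first that |u − 3| < 2, so |u| < 5. Then |4u^2 + 16u + 55| ≤ 4·5^2 + 16·5 + 55 = 235.
Hence |(4u^3 + 4u^2 + 7u - 7) − 158| ≤ 235|u − 3| < ϵ provided |u − 3| < ϵ/235.
Choosing δ = min(2, ϵ/235) ensures both conditions, hence |(4u^3 + 4u^2 + 7u - 7) − 158| < ϵ.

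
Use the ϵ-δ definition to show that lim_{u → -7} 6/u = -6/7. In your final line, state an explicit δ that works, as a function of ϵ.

δ = min(7/2, (49/12)ϵ)

Fix ϵ > 0. We seek δ > 0 such that 0 < |u + 7| < δ implies |6/u + 6/7| < ϵ.
|6/u + 6/7| = 6·|-7 − u|/(7·|u|) = 6|u + 7|/(7|u|).
Restrict δ ≤ 7/2. Then |u + 7| < 7/2 gives |u| > 7/2, so 7|u| > 49/2.
Then |6/u + 6/7| < 6|u + 7|/(49/2), which is < ϵ when |u + 7| < (49/12)ϵ.
Take δ = min(7/2, (49/12)ϵ). Then 0 < |u + 7| < δ gives both |u + 7| < 7/2 and |u + 7| < (49/12)ϵ, so |6/u + 6/7| < ϵ.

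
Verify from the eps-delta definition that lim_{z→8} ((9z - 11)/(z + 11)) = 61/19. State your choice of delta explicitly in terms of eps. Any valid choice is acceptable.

Let eps > 0. We want delta > 0 with 0 < |z − 8| < delta ⇒ |(9z - 11)/(z + 11) − (61/19)| < eps.
Combining over a common denominator, (9z - 11)/(z + 11) − (61/19) = [(9z - 11)·19 − 61·(z + 11)] / [19·(z + 11)] = 110(z − 8) / (19(z + 11)).
So |(9z - 11)/(z + 11) − (61/19)| = 110|z − 8| / (19·|z + 11|).
Restrict delta ≤ 19/2. Then |z − 8| < 19/2 gives |z + 11| = |(z − 8) + 19| ≥ 19 − 19/2 = 19/2.
Hence |(9z - 11)/(z + 11) − (61/19)| < 110|z − 8|/(19·(19/2)) = (220/361)|z − 8|, which is < eps once |z − 8| < (361/220)eps.
Take delta = min(19/2, (361/220)eps). Then 0 < |z − 8| < delta forces both bounds, so |(9z - 11)/(z + 11) − (61/19)| < eps.

delta = min(19/2, (361/220)eps)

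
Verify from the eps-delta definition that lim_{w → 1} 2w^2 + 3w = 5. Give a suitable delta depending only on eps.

delta = min(1, eps/9)

Let eps > 0 be given. We want delta > 0 such that 0 < |w − 1| < delta implies |(2w^2 + 3w) − 5| < eps.
(2w^2 + 3w) − 5 = 2w^2 + 3w - 5 = (w − 1)(2w + 5).
So |(2w^2 + 3w) − 5| = |w − 1|·|2w + 5|.
Require delta ≤ 1. Then |w − 1| < 1 gives |w| < 2, and by the triangle inequality |2w + 5| ≤ 2·2 + 5 = 9.
Hence |(2w^2 + 3w) − 5| ≤ 9|w − 1| < eps provided |w − 1| < eps/9.
Take delta = min(1, eps/9). Then 0 < |w − 1| < delta gives both |w − 1| < 1 and |w − 1| < eps/9, so |(2w^2 + 3w) − 5| < eps.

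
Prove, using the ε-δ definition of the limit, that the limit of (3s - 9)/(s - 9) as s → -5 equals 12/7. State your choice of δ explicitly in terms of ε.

δ = min(7, (49/9)ε)

Let ε > 0 be given. We want δ > 0 with 0 < |s + 5| < δ ⇒ |(3s - 9)/(s - 9) − (12/7)| < ε.
Combining over a common denominator, (3s - 9)/(s - 9) − (12/7) = [(3s - 9)·(-14) − (-24)·(s - 9)] / [(-14)·(s - 9)] = -18(s + 5) / ((-14)(s - 9)).
So |(3s - 9)/(s - 9) − (12/7)| = 18|s + 5| / (14·|s − 9|).
Require δ ≤ 7, so |s − 9| ≥ |-14| − |s + 5| > 14 − 7 = 7.
Hence |(3s - 9)/(s - 9) − (12/7)| < 18|s + 5|/(14·7) = (9/49)|s + 5|, which is < ε once |s + 5| < (49/9)ε.
Take δ = min(7, (49/9)ε). Then 0 < |s + 5| < δ forces both bounds, so |(3s - 9)/(s - 9) − (12/7)| < ε.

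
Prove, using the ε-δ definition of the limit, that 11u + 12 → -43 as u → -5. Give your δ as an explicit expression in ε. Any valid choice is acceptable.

Fix ε > 0. We need δ > 0 so that 0 < |u + 5| < δ implies |(11u + 12) + 43| < ε.
Since (11u + 12) + 43 = 11(u + 5), we have |(11u + 12) + 43| = 11|u + 5|.
Thus it suffices that |u + 5| < ε/11.
Choosing δ = ε/11 gives |(11u + 12) + 43| = 11|u + 5| < ε whenever |u + 5| < δ.

δ = ε/11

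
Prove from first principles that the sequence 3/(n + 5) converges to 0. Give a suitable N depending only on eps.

Let eps > 0. For n ≥ 1, |3/(n + 5) − 0| = 3/(n + 5) ≤ 3/n.
We need 3/n < eps, i.e. n > 3/eps.
Take N = 3/eps. If n > N then |3/(n + 5)| ≤ 3/n < eps.

N = 3/eps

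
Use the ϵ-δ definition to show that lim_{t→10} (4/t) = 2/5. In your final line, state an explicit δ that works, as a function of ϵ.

δ = min(5, (25/2)ϵ)

Suppose ϵ > 0. We seek δ > 0 such that 0 < |t − 10| < δ implies |4/t − (2/5)| < ϵ.
|4/t − (2/5)| = 4·|10 − t|/(10·|t|) = 4|t − 10|/(10|t|).
Restrict δ ≤ 5. Then |t − 10| < 5 gives |t| > 5, so 10|t| > 50.
Then |4/t − (2/5)| < 4|t − 10|/50, which is < ϵ when |t − 10| < (25/2)ϵ.
Take δ = min(5, (25/2)ϵ). Then 0 < |t − 10| < δ gives both |t − 10| < 5 and |t − 10| < (25/2)ϵ, so |4/t − (2/5)| < ϵ.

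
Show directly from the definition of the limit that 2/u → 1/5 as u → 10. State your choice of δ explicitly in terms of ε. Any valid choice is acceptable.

Let ε > 0. We seek δ > 0 such that 0 < |u − 10| < δ implies |2/u − (1/5)| < ε.
|2/u − (1/5)| = 2·|10 − u|/(10·|u|) = 2|u − 10|/(10|u|).
Require δ ≤ 5 so that |u| > 10 − 5 = 5, hence 10|u| > 50.
Then |2/u − (1/5)| < 2|u − 10|/50, which is < ε when |u − 10| < 25ε.
Take δ = min(5, 25ε). Then 0 < |u − 10| < δ gives both |u − 10| < 5 and |u − 10| < 25ε, so |2/u − (1/5)| < ε.

δ = min(5, 25ε)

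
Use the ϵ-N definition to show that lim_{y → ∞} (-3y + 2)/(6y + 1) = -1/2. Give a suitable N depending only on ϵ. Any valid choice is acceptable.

Suppose ϵ > 0. We seek N > 0 such that y > N implies |(-3y + 2)/(6y + 1) + 1/2| < ϵ.
(-3y + 2)/(6y + 1) + 1/2 = (6(-3y + 2) − (-3)(6y + 1)) / (6(6y + 1)) = 15/(6(6y + 1)).
For y > 0 we have 6y + 1 > 6y, so |(-3y + 2)/(6y + 1) + 1/2| = 15/(6(6y + 1)) < 15/(6·6y) = (5/12)/y.
Thus |(-3y + 2)/(6y + 1) + 1/2| < ϵ whenever y > (5/12)/ϵ.
Take N = (5/12)/ϵ. If y > N then |(-3y + 2)/(6y + 1) + 1/2| < (5/12)/y < ϵ.

N = (5/12)/ϵ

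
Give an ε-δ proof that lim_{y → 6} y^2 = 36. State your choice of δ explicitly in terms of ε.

δ = min(2, ε/14)

Let ε > 0. We seek δ > 0 with 0 < |y − 6| < δ ⇒ |y^2 − 36| < ε.
Factor: y^2 − 36 = (y − 6)(y + 6), so |y^2 − 36| = |y − 6|·|y + 6|.
Impose δ ≤ 2 so that |y| < 8; then |y + 6| ≤ 14.
Hence |y^2 − 36| ≤ 14|y − 6|, which is < ε once |y − 6| < ε/14.
Take δ = min(2, ε/14). If 0 < |y − 6| < δ then both bounds hold and |y^2 − 36| ≤ 14|y − 6| < 14·(ε/14) = ε.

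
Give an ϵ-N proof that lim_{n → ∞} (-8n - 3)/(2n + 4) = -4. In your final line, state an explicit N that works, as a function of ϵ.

Let ϵ > 0 be given. For n ≥ 1, |(-8n - 3)/(2n + 4) + 4| = |26|/(2(2n + 4)) = 26/(2(2n + 4)).
Since 2n + 4 ≥ 2n for n ≥ 1, this is ≤ 26/(2·2n) = (13/2)/n.
So |(-8n - 3)/(2n + 4) + 4| < ϵ whenever n > (13/2)/ϵ.
Take N = (13/2)/ϵ. If n > N then |(-8n - 3)/(2n + 4) + 4| ≤ (13/2)/n < ϵ.

N = (13/2)/ϵ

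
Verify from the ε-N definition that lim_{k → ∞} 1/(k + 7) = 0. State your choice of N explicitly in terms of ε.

Suppose ε > 0. For k ≥ 1, |1/(k + 7) − 0| = 1/(k + 7) ≤ 1/k.
We need 1/k < ε, i.e. k > 1/ε.
Take N = 1/ε. If k > N then |1/(k + 7)| ≤ 1/k < ε.

N = 1/ε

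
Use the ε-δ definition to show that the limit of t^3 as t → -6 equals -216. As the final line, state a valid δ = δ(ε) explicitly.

δ = min(1, ε/127)

Fix ε > 0. We seek δ > 0 with 0 < |t + 6| < δ ⇒ |t^3 + 216| < ε.
Factor: t^3 + 216 = (t + 6)(t^2 - 6t + 36), so |t^3 + 216| = |t + 6|·|t^2 - 6t + 36|.
Impose δ ≤ 1 so that |t| < 7; then |t^2 - 6t + 36| ≤ 127.
Hence |t^3 + 216| ≤ 127|t + 6|, which is < ε once |t + 6| < ε/127.
Take δ = min(1, ε/127). If 0 < |t + 6| < δ then both bounds hold and |t^3 + 216| ≤ 127|t + 6| < 127·(ε/127) = ε.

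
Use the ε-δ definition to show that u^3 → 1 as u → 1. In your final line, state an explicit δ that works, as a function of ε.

δ = min(1, ε/7)

Let ε > 0 be given. We seek δ > 0 with 0 < |u − 1| < δ ⇒ |u^3 − 1| < ε.
Factor: u^3 − 1 = (u − 1)(u^2 + u + 1), so |u^3 − 1| = |u − 1|·|u^2 + u + 1|.
Restrict δ ≤ 1. Then |u − 1| < 1 gives |u| < 2, so by the triangle inequality |u^2 + u + 1| ≤ 2^2 + 2 + 1 = 7.
Hence |u^3 − 1| ≤ 7|u − 1|, which is < ε once |u − 1| < ε/7.
Take δ = min(1, ε/7). If 0 < |u − 1| < δ then both bounds hold and |u^3 − 1| ≤ 7|u − 1| < 7·(ε/7) = ε.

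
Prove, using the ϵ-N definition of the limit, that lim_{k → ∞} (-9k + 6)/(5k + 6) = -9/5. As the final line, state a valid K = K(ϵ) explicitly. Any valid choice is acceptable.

Let ϵ > 0 be given. For k ≥ 1, |(-9k + 6)/(5k + 6) + 9/5| = |84|/(5(5k + 6)) = 84/(5(5k + 6)).
Since 5k + 6 ≥ 5k for k ≥ 1, this is ≤ 84/(5·5k) = (84/25)/k.
So |(-9k + 6)/(5k + 6) + 9/5| < ϵ whenever k > (84/25)/ϵ.
Take K = (84/25)/ϵ. If k > K then |(-9k + 6)/(5k + 6) + 9/5| ≤ (84/25)/k < ϵ.

K = (84/25)/ϵ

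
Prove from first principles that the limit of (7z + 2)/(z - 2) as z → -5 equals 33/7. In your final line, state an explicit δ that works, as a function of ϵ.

δ = min(7/2, (49/32)ϵ)

Suppose ϵ > 0. We want δ > 0 with 0 < |z + 5| < δ ⇒ |(7z + 2)/(z - 2) − (33/7)| < ϵ.
Combining over a common denominator, (7z + 2)/(z - 2) − (33/7) = [(7z + 2)·(-7) − (-33)·(z - 2)] / [(-7)·(z - 2)] = -16(z + 5) / ((-7)(z - 2)).
So |(7z + 2)/(z - 2) − (33/7)| = 16|z + 5| / (7·|z − 2|).
Require δ ≤ 7/2, so |z − 2| ≥ |-7| − |z + 5| > 7 − 7/2 = 7/2.
Hence |(7z + 2)/(z - 2) − (33/7)| < 16|z + 5|/(7·(7/2)) = (32/49)|z + 5|, which is < ϵ once |z + 5| < (49/32)ϵ.
Take δ = min(7/2, (49/32)ϵ). Then 0 < |z + 5| < δ forces both bounds, so |(7z + 2)/(z - 2) − (33/7)| < ϵ.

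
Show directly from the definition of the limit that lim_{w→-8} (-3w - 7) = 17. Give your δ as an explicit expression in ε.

δ = ε/3

Let ε > 0. We need δ > 0 so that 0 < |w + 8| < δ implies |(-3w - 7) − 17| < ε.
Since (-3w - 7) − 17 = -3(w + 8), we have |(-3w - 7) − 17| = 3|w + 8|.
Thus it suffices that |w + 8| < ε/3.
Take δ = ε/3. If 0 < |w + 8| < δ then |(-3w - 7) − 17| = 3|w + 8| < 3·(ε/3) = ε.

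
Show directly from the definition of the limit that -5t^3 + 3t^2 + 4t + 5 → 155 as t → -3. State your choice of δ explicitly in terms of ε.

δ = min(2, ε/265)

Suppose ε > 0. We want δ > 0 such that 0 < |t + 3| < δ implies |(-5t^3 + 3t^2 + 4t + 5) − 155| < ε.
(-5t^3 + 3t^2 + 4t + 5) − 155 = -5t^3 + 3t^2 + 4t - 150 = (t + 3)(-5t^2 + 18t - 50).
So |(-5t^3 + 3t^2 + 4t + 5) − 155| = |t + 3|·|-5t^2 + 18t - 50|.
Require δ ≤ 2. Then |t + 3| < 2 gives |t| < 5, and by the triangle inequality |-5t^2 + 18t - 50| ≤ 5·5^2 + 18·5 + 50 = 265.
Hence |(-5t^3 + 3t^2 + 4t + 5) − 155| ≤ 265|t + 3| < ε provided |t + 3| < ε/265.
Choosing δ = min(2, ε/265) ensures both conditions, hence |(-5t^3 + 3t^2 + 4t + 5) − 155| < ε.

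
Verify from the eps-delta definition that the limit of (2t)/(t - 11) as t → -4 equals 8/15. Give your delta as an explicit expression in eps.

Suppose eps > 0. We want delta > 0 with 0 < |t + 4| < delta ⇒ |(2t)/(t - 11) − (8/15)| < eps.
Combining over a common denominator, (2t)/(t - 11) − (8/15) = [(2t)·(-15) − (-8)·(t - 11)] / [(-15)·(t - 11)] = -22(t + 4) / ((-15)(t - 11)).
So |(2t)/(t - 11) − (8/15)| = 22|t + 4| / (15·|t − 11|).
Require delta ≤ 15/2, so |t − 11| ≥ |-15| − |t + 4| > 15 − 15/2 = 15/2.
Hence |(2t)/(t - 11) − (8/15)| < 22|t + 4|/(15·(15/2)) = (44/225)|t + 4|, which is < eps once |t + 4| < (225/44)eps.
Take delta = min(15/2, (225/44)eps). Then 0 < |t + 4| < delta forces both bounds, so |(2t)/(t - 11) − (8/15)| < eps.

delta = min(15/2, (225/44)eps)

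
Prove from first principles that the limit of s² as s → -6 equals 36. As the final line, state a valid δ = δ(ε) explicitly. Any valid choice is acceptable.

Let ε > 0 be given. We seek δ > 0 with 0 < |s + 6| < δ ⇒ |s² − 36| < ε.
Factor: s² − 36 = (s + 6)(s - 6), so |s² − 36| = |s + 6|·|s - 6|.
Impose δ ≤ 1 so that |s| < 7; then |s - 6| ≤ 13.
Hence |s² − 36| ≤ 13|s + 6|, which is < ε once |s + 6| < ε/13.
Take δ = min(1, ε/13). If 0 < |s + 6| < δ then both bounds hold and |s² − 36| ≤ 13|s + 6| < 13·(ε/13) = ε.

δ = min(1, ε/13)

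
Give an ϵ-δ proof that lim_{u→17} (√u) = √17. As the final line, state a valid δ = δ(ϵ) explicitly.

Let ϵ > 0. We want δ > 0 such that 0 < |u − 17| < δ implies |√u − √17| < ϵ.
Rationalise: √u − √17 = (u − 17)/(√u + √17), so |√u − √17| = |u − 17|/(√u + √17).
Restrict δ ≤ 17 so that |u − 17| < 17 forces u > 0, and then √u + √17 > √17.
Hence |√u − √17| < |u − 17|/√17, which is < ϵ once |u − 17| < √17·ϵ.
Take δ = min(17, √17·ϵ). If 0 < |u − 17| < δ then u > 0 and |√u − √17| < |u − 17|/√17 < ϵ.

δ = min(17, √17·ϵ)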